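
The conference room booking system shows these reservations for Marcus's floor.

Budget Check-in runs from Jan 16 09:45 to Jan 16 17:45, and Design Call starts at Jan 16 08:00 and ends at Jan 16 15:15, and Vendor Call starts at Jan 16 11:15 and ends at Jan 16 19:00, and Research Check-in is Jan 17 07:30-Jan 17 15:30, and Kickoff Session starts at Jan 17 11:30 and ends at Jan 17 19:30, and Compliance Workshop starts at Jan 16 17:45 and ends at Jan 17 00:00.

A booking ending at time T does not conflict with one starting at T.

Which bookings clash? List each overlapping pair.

Sorted by start: Design Call, Budget Check-in, Vendor Call, Compliance Workshop, Research Check-in, Kickoff Session.
Budget Check-in starts before Design Call ends → Design Call and Budget Check-in overlap.
Vendor Call starts before Design Call ends → Design Call and Vendor Call overlap.
Compliance Workshop starts after Design Call ends, so Design Call has no further overlaps.
Vendor Call starts before Budget Check-in ends → Budget Check-in and Vendor Call overlap.
Compliance Workshop starts exactly when Budget Check-in ends (back-to-back, no overlap), so Budget Check-in has no further overlaps.
Compliance Workshop starts before Vendor Call ends → Vendor Call and Compliance Workshop overlap.
Research Check-in starts after Vendor Call ends, so Vendor Call has no further overlaps.
Research Check-in starts after Compliance Workshop ends, so Compliance Workshop has no further overlaps.
Kickoff Session starts before Research Check-in ends → Research Check-in and Kickoff Session overlap.

Budget Check-in & Design Call, Budget Check-in & Vendor Call, Compliance Workshop & Vendor Call, Design Call & Vendor Call, Kickoff Session & Research Check-in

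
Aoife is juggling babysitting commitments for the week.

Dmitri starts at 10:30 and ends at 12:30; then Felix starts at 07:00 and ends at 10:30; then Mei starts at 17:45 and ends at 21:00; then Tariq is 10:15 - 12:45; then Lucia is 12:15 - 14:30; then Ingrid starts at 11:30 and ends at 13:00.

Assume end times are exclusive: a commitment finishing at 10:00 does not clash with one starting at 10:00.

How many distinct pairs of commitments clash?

7

Sorted by start: Felix, Tariq, Dmitri, Ingrid, Lucia, Mei.
Tariq starts before Felix ends → Felix and Tariq overlap.
Dmitri starts exactly when Felix ends (back-to-back, no overlap), so nothing later overlaps Felix either.
Dmitri starts before Tariq ends → Tariq and Dmitri overlap.
Ingrid starts before Tariq ends → Tariq and Ingrid overlap.
Lucia starts before Tariq ends → Tariq and Lucia overlap.
Mei starts after Tariq ends.
Ingrid starts before Dmitri ends → Dmitri and Ingrid overlap.
Lucia starts before Dmitri ends → Dmitri and Lucia overlap.
Mei starts after Dmitri ends.
Lucia starts before Ingrid ends → Ingrid and Lucia overlap.
Mei starts after Ingrid ends.
Mei starts after Lucia ends.
Overlapping pairs: Dmitri & Ingrid, Dmitri & Lucia, Dmitri & Tariq, Felix & Tariq, Ingrid & Lucia, Ingrid & Tariq, Lucia & Tariq — 7 in total.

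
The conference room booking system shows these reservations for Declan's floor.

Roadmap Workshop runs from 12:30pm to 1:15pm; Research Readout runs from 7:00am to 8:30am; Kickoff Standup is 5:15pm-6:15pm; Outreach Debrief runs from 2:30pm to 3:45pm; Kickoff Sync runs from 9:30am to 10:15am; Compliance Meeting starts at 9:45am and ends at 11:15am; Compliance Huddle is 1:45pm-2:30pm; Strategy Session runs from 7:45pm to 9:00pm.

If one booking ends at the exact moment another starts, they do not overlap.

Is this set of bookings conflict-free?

No

Sorted by start: Research Readout, Kickoff Sync, Compliance Meeting, Roadmap Workshop, Compliance Huddle, Outreach Debrief, Kickoff Standup, Strategy Session.
Kickoff Sync starts after Research Readout ends, so Research Readout has no further overlaps.
Compliance Meeting starts before Kickoff Sync ends → Kickoff Sync and Compliance Meeting overlap.
That's a conflict, so the schedule is not conflict-free.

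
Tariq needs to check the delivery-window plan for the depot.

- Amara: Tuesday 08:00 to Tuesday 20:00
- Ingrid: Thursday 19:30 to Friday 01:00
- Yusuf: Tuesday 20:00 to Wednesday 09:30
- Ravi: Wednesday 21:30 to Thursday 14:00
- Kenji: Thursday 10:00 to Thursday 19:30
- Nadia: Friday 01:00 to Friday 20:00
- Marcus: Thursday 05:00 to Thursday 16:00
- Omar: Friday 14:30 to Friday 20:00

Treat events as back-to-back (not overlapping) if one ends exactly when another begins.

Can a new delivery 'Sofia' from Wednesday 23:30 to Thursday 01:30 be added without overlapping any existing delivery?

Amara: ends Tuesday 20:00 at or before Sofia starts Wednesday 23:30 → clear.
Yusuf: ends Wednesday 09:30 at or before Sofia starts Wednesday 23:30 → clear.
Ravi: starts Wednesday 21:30 before Sofia ends Thursday 01:30, and ends Thursday 14:00 after Sofia starts Wednesday 23:30 → overlap.
Marcus: starts Thursday 05:00 at or after Sofia ends Thursday 01:30 → clear.
Kenji: starts Thursday 10:00 at or after Sofia ends Thursday 01:30 → clear.
Ingrid: starts Thursday 19:30 at or after Sofia ends Thursday 01:30 → clear.
Nadia: starts Friday 01:00 at or after Sofia ends Thursday 01:30 → clear.
Omar: starts Friday 14:30 at or after Sofia ends Thursday 01:30 → clear.
Sofia overlaps Ravi.

No — it overlaps Ravi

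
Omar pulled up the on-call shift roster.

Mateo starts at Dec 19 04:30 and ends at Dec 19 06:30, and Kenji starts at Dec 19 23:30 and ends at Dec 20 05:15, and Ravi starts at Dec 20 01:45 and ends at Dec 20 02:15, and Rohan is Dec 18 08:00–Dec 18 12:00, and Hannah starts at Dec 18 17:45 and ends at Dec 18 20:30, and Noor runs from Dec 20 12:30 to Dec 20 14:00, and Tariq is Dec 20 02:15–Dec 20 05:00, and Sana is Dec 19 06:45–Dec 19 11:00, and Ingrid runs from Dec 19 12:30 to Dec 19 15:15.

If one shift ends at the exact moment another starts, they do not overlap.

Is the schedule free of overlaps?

Sorted by start: Rohan, Hannah, Mateo, Sana, Ingrid, Kenji, Ravi, Tariq, Noor.
Hannah starts after Rohan ends, so nothing later overlaps Rohan either.
Mateo starts after Hannah ends, so nothing later overlaps Hannah either.
Sana starts after Mateo ends, so nothing later overlaps Mateo either.
Ingrid starts after Sana ends, so nothing later overlaps Sana either.
Kenji starts after Ingrid ends, so nothing later overlaps Ingrid either.
Ravi starts before Kenji ends → Kenji and Ravi overlap.
That's a conflict, so the schedule is not conflict-free.

No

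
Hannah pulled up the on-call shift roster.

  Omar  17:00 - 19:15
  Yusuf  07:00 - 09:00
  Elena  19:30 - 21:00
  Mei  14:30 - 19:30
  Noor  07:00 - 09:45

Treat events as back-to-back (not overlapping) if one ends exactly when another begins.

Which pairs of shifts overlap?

Sorted by start: Yusuf, Noor, Mei, Omar, Elena.
Noor starts before Yusuf ends → Yusuf and Noor overlap.
Mei starts after Yusuf ends, so nothing later overlaps Yusuf either.
Mei starts after Noor ends, so nothing later overlaps Noor either.
Omar starts before Mei ends → Mei and Omar overlap.
Elena starts exactly when Mei ends (back-to-back, no overlap).
Elena starts after Omar ends.

Mei & Omar, Noor & Yusuf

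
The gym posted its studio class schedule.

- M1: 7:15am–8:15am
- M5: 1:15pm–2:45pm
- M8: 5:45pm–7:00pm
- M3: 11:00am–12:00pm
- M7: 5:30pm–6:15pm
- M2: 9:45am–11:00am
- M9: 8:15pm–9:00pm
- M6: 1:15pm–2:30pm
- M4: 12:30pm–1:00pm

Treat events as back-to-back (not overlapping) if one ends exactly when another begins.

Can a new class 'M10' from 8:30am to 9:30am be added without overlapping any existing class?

Yes — the slot is free

M1: ends 8:15am at or before M10 starts 8:30am → clear.
M2: starts 9:45am at or after M10 ends 9:30am → clear.
M3: starts 11:00am at or after M10 ends 9:30am → clear.
M4: starts 12:30pm at or after M10 ends 9:30am → clear.
M5: starts 1:15pm at or after M10 ends 9:30am → clear.
M6: starts 1:15pm at or after M10 ends 9:30am → clear.
M7: starts 5:30pm at or after M10 ends 9:30am → clear.
M8: starts 5:45pm at or after M10 ends 9:30am → clear.
M9: starts 8:15pm at or after M10 ends 9:30am → clear.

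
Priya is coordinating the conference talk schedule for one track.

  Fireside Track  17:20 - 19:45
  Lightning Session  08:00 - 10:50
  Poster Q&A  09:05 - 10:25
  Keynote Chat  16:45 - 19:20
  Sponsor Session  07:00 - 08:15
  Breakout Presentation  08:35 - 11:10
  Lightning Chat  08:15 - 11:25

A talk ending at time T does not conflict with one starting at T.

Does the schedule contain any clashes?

Sorted by start: Sponsor Session, Lightning Session, Lightning Chat, Breakout Presentation, Poster Q&A, Keynote Chat, Fireside Track.
Lightning Session starts before Sponsor Session ends → Sponsor Session and Lightning Session overlap.
That's a conflict, so the schedule is not conflict-free.

Yes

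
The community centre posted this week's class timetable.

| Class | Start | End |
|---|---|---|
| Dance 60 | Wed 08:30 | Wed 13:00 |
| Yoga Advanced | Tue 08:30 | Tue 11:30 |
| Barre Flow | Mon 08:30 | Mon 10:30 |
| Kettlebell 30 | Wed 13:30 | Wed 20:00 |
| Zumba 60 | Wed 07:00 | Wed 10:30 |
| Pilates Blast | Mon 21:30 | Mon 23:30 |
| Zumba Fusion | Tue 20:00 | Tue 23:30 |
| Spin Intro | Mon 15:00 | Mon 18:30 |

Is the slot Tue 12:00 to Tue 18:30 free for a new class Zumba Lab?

Yes — the slot is free

Barre Flow: ends Mon 10:30 at or before Zumba Lab starts Tue 12:00 → clear.
Spin Intro: ends Mon 18:30 at or before Zumba Lab starts Tue 12:00 → clear.
Pilates Blast: ends Mon 23:30 at or before Zumba Lab starts Tue 12:00 → clear.
Yoga Advanced: ends Tue 11:30 at or before Zumba Lab starts Tue 12:00 → clear.
Zumba Fusion: starts Tue 20:00 at or after Zumba Lab ends Tue 18:30 → clear.
Zumba 60: starts Wed 07:00 at or after Zumba Lab ends Tue 18:30 → clear.
Dance 60: starts Wed 08:30 at or after Zumba Lab ends Tue 18:30 → clear.
Kettlebell 30: starts Wed 13:30 at or after Zumba Lab ends Tue 18:30 → clear.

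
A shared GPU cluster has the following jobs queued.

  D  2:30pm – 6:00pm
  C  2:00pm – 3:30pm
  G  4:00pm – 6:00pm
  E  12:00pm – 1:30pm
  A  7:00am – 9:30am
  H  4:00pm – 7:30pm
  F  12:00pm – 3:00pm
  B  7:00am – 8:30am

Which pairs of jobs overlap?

Check each pair: they overlap iff neither finishes before the other starts.
Sorted by start: A, B, E, F, C, D, G, H.
B starts before A ends → A and B overlap.
E starts after A ends, so A has no further overlaps.
E starts after B ends, so B has no further overlaps.
F starts before E ends → E and F overlap.
C starts after E ends, so E has no further overlaps.
C starts before F ends → F and C overlap.
D starts before F ends → F and D overlap.
G starts after F ends, so F has no further overlaps.
D starts before C ends → C and D overlap.
G starts after C ends, so C has no further overlaps.
G starts before D ends → D and G overlap.
H starts before D ends → D and H overlap.
H starts before G ends → G and H overlap.

A & B, C & D, C & F, D & F, D & G, D & H, E & F, G & H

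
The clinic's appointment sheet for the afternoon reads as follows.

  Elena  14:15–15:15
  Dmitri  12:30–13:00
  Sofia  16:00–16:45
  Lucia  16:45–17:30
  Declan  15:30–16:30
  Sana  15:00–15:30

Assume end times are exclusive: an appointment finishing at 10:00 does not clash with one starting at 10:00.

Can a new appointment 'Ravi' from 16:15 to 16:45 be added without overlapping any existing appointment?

Dmitri: ends 13:00 at or before Ravi starts 16:15 → clear.
Elena: ends 15:15 at or before Ravi starts 16:15 → clear.
Sana: ends 15:30 at or before Ravi starts 16:15 → clear.
Declan: starts 15:30 before Ravi ends 16:45, and ends 16:30 after Ravi starts 16:15 → overlap.
Sofia: starts 16:00 before Ravi ends 16:45, and ends 16:45 after Ravi starts 16:15 → overlap.
Lucia: starts 16:45 at or after Ravi ends 16:45 → clear.
Ravi overlaps Declan, Sofia.

No — it overlaps Declan, Sofia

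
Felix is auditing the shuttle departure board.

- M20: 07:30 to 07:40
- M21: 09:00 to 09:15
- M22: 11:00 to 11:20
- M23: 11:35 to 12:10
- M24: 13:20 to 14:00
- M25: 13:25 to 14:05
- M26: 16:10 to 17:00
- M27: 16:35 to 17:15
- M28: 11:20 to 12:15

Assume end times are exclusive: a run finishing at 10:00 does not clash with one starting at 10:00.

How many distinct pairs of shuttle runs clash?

3

Sorted by start: M20, M21, M22, M28, M23, M24, M25, M26, M27.
M21 starts after M20 ends, so nothing later overlaps M20 either.
M22 starts after M21 ends, so nothing later overlaps M21 either.
M28 starts exactly when M22 ends (back-to-back, no overlap), so nothing later overlaps M22 either.
M23 starts before M28 ends → M28 and M23 overlap.
M24 starts after M28 ends, so nothing later overlaps M28 either.
M24 starts after M23 ends, so nothing later overlaps M23 either.
M25 starts before M24 ends → M24 and M25 overlap.
M26 starts after M24 ends, so nothing later overlaps M24 either.
M26 starts after M25 ends, so nothing later overlaps M25 either.
M27 starts before M26 ends → M26 and M27 overlap.
Overlapping pairs: M23 & M28, M24 & M25, M26 & M27 — 3 in total.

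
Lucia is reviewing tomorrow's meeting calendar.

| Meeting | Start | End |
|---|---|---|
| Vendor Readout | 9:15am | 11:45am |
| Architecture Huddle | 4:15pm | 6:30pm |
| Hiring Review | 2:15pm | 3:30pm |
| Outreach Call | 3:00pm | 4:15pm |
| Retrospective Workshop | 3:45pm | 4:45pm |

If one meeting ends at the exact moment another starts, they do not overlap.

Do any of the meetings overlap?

Sorted by start: Vendor Readout, Hiring Review, Outreach Call, Retrospective Workshop, Architecture Huddle.
Hiring Review starts after Vendor Readout ends, so nothing later overlaps Vendor Readout either.
Outreach Call starts before Hiring Review ends → Hiring Review and Outreach Call overlap.
That's a conflict, so the schedule is not conflict-free.

Yes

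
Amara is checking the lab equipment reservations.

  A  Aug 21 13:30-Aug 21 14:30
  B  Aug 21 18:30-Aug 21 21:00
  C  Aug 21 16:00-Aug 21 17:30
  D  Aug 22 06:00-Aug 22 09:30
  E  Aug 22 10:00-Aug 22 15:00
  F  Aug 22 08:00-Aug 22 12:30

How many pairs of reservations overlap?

2

Check each pair: they overlap iff neither finishes before the other starts.
Sorted by start: A, C, B, D, F, E.
C starts after A ends, so nothing later overlaps A either.
B starts after C ends, so nothing later overlaps C either.
D starts after B ends, so nothing later overlaps B either.
F starts before D ends → D and F overlap.
E starts after D ends.
E starts before F ends → F and E overlap.
Overlapping pairs: D & F, E & F — 2 in total.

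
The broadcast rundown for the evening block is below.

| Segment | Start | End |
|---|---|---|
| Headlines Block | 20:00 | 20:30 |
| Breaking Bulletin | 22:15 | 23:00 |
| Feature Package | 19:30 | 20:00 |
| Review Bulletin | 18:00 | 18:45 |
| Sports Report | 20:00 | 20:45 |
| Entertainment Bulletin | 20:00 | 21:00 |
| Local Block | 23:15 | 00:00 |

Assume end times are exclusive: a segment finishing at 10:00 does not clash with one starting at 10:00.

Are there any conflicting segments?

Yes

Sorted by start: Review Bulletin, Feature Package, Entertainment Bulletin, Sports Report, Headlines Block, Breaking Bulletin, Local Block.
Feature Package starts after Review Bulletin ends; Review Bulletin is clear from here.
Entertainment Bulletin starts exactly when Feature Package ends (back-to-back, no overlap); Feature Package is clear from here.
Sports Report starts before Entertainment Bulletin ends → Entertainment Bulletin and Sports Report overlap.
That's a conflict, so the schedule is not conflict-free.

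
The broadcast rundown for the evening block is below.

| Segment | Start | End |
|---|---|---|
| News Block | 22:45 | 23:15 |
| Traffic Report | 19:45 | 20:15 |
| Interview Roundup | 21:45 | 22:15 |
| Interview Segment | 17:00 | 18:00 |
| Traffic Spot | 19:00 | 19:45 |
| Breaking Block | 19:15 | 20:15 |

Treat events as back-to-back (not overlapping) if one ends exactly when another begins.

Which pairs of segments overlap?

Sorted by start: Interview Segment, Traffic Spot, Breaking Block, Traffic Report, Interview Roundup, News Block.
Traffic Spot starts after Interview Segment ends — done with Interview Segment.
Breaking Block starts before Traffic Spot ends → Traffic Spot and Breaking Block overlap.
Traffic Report starts exactly when Traffic Spot ends (back-to-back, no overlap) — done with Traffic Spot.
Traffic Report starts before Breaking Block ends → Breaking Block and Traffic Report overlap.
Interview Roundup starts after Breaking Block ends — done with Breaking Block.
Interview Roundup starts after Traffic Report ends — done with Traffic Report.
News Block starts after Interview Roundup ends.

Breaking Block & Traffic Report, Breaking Block & Traffic Spot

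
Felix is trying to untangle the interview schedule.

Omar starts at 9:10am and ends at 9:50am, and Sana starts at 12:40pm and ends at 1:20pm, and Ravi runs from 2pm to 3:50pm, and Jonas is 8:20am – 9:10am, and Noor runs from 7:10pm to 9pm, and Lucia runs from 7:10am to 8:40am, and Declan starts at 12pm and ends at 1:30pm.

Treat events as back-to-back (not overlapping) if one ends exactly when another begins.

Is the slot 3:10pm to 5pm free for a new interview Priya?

No — it overlaps Ravi

Lucia: ends 8:40am at or before Priya starts 3:10pm → clear.
Jonas: ends 9:10am at or before Priya starts 3:10pm → clear.
Omar: ends 9:50am at or before Priya starts 3:10pm → clear.
Declan: ends 1:30pm at or before Priya starts 3:10pm → clear.
Sana: ends 1:20pm at or before Priya starts 3:10pm → clear.
Ravi: starts 2pm before Priya ends 5pm, and ends 3:50pm after Priya starts 3:10pm → overlap.
Noor: starts 7:10pm at or after Priya ends 5pm → clear.
Priya overlaps Ravi.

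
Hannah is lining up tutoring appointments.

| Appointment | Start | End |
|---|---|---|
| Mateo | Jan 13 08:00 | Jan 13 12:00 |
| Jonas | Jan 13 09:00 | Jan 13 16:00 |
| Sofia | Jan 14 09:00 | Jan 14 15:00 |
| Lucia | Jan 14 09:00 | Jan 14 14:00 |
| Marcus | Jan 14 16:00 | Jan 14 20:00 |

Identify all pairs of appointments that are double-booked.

Jonas & Mateo, Lucia & Sofia

Sorted by start: Mateo, Jonas, Sofia, Lucia, Marcus.
Jonas starts before Mateo ends → Mateo and Jonas overlap.
Sofia starts after Mateo ends — done with Mateo.
Sofia starts after Jonas ends — done with Jonas.
Lucia starts before Sofia ends → Sofia and Lucia overlap.
Marcus starts after Sofia ends.
Marcus starts after Lucia ends.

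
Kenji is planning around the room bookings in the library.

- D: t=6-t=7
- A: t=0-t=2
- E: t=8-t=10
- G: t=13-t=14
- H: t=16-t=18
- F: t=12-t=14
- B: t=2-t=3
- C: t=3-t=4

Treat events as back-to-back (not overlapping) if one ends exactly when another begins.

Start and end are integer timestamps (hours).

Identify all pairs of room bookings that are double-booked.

Two intervals overlap when each starts before the other ends.
Sorted by start: A, B, C, D, E, F, G, H.
B starts exactly when A ends (back-to-back, no overlap); A is clear from here.
C starts exactly when B ends (back-to-back, no overlap); B is clear from here.
D starts after C ends; C is clear from here.
E starts after D ends; D is clear from here.
F starts after E ends; E is clear from here.
G starts before F ends → F and G overlap.
H starts after F ends.
H starts after G ends.

F & G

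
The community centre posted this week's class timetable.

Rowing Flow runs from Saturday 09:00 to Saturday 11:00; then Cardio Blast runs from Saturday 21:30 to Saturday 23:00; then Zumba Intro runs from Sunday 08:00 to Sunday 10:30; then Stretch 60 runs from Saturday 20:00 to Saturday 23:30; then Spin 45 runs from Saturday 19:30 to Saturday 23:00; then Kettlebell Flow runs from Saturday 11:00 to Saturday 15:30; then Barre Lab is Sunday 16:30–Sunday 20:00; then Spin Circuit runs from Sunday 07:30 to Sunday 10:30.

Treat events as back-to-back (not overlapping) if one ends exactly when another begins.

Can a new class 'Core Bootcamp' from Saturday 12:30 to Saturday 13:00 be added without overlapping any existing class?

Rowing Flow: ends Saturday 11:00 at or before Core Bootcamp starts Saturday 12:30 → clear.
Kettlebell Flow: starts Saturday 11:00 before Core Bootcamp ends Saturday 13:00, and ends Saturday 15:30 after Core Bootcamp starts Saturday 12:30 → overlap.
Spin 45: starts Saturday 19:30 at or after Core Bootcamp ends Saturday 13:00 → clear.
Stretch 60: starts Saturday 20:00 at or after Core Bootcamp ends Saturday 13:00 → clear.
Cardio Blast: starts Saturday 21:30 at or after Core Bootcamp ends Saturday 13:00 → clear.
Spin Circuit: starts Sunday 07:30 at or after Core Bootcamp ends Saturday 13:00 → clear.
Zumba Intro: starts Sunday 08:00 at or after Core Bootcamp ends Saturday 13:00 → clear.
Barre Lab: starts Sunday 16:30 at or after Core Bootcamp ends Saturday 13:00 → clear.
Core Bootcamp overlaps Kettlebell Flow.

No — it overlaps Kettlebell Flow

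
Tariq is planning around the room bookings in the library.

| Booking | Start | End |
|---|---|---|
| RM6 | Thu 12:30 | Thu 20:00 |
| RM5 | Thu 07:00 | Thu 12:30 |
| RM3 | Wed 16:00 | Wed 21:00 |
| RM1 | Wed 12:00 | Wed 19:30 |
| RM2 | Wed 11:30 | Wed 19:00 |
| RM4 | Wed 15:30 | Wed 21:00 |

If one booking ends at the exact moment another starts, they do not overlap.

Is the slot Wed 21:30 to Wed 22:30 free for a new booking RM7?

Yes — the slot is free

RM2: ends Wed 19:00 at or before RM7 starts Wed 21:30 → clear.
RM1: ends Wed 19:30 at or before RM7 starts Wed 21:30 → clear.
RM4: ends Wed 21:00 at or before RM7 starts Wed 21:30 → clear.
RM3: ends Wed 21:00 at or before RM7 starts Wed 21:30 → clear.
RM5: starts Thu 07:00 at or after RM7 ends Wed 22:30 → clear.
RM6: starts Thu 12:30 at or after RM7 ends Wed 22:30 → clear.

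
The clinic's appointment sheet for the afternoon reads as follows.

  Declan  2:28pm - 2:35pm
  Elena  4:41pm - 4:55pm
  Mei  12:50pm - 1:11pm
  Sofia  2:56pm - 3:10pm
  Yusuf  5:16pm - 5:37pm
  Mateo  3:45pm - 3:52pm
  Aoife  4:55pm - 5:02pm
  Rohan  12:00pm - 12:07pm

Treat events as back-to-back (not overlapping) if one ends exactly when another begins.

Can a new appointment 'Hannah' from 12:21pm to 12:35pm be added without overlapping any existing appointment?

Yes — the slot is free

Rohan: ends 12:07pm at or before Hannah starts 12:21pm → clear.
Mei: starts 12:50pm at or after Hannah ends 12:35pm → clear.
Declan: starts 2:28pm at or after Hannah ends 12:35pm → clear.
Sofia: starts 2:56pm at or after Hannah ends 12:35pm → clear.
Mateo: starts 3:45pm at or after Hannah ends 12:35pm → clear.
Elena: starts 4:41pm at or after Hannah ends 12:35pm → clear.
Aoife: starts 4:55pm at or after Hannah ends 12:35pm → clear.
Yusuf: starts 5:16pm at or after Hannah ends 12:35pm → clear.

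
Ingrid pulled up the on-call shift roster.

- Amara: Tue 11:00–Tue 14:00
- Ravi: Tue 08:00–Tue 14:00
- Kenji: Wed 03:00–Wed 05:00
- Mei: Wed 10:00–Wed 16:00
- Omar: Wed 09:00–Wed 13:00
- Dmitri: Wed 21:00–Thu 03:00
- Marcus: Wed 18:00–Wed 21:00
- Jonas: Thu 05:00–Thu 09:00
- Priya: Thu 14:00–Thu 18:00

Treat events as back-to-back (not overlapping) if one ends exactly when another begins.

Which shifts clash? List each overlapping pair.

Sorted by start: Ravi, Amara, Kenji, Omar, Mei, Marcus, Dmitri, Jonas, Priya.
Amara starts before Ravi ends → Ravi and Amara overlap.
Kenji starts after Ravi ends, so nothing later overlaps Ravi either.
Kenji starts after Amara ends, so nothing later overlaps Amara either.
Omar starts after Kenji ends, so nothing later overlaps Kenji either.
Mei starts before Omar ends → Omar and Mei overlap.
Marcus starts after Omar ends, so nothing later overlaps Omar either.
Marcus starts after Mei ends, so nothing later overlaps Mei either.
Dmitri starts exactly when Marcus ends (back-to-back, no overlap), so nothing later overlaps Marcus either.
Jonas starts after Dmitri ends, so nothing later overlaps Dmitri either.
Priya starts after Jonas ends.

Amara & Ravi, Mei & Omar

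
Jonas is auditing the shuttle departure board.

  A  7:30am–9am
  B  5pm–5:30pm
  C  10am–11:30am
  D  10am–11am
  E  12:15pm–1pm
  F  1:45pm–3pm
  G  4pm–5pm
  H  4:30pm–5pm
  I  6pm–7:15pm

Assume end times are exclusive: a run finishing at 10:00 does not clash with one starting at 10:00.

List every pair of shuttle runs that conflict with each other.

C & D, G & H

Sorted by start: A, C, D, E, F, G, H, B, I.
C starts after A ends; A is clear from here.
D starts before C ends → C and D overlap.
E starts after C ends; C is clear from here.
E starts after D ends; D is clear from here.
F starts after E ends; E is clear from here.
G starts after F ends; F is clear from here.
H starts before G ends → G and H overlap.
B starts exactly when G ends (back-to-back, no overlap); G is clear from here.
B starts exactly when H ends (back-to-back, no overlap); H is clear from here.
I starts after B ends.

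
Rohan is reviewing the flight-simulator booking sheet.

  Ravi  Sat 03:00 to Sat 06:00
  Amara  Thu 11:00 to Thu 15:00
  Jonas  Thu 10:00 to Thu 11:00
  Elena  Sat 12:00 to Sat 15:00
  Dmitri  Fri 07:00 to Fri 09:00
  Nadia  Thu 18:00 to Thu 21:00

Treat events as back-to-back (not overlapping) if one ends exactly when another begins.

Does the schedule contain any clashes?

No

Sorted by start: Jonas, Amara, Nadia, Dmitri, Ravi, Elena.
Amara starts exactly when Jonas ends (back-to-back, no overlap) — done with Jonas.
Nadia starts after Amara ends — done with Amara.
Dmitri starts after Nadia ends — done with Nadia.
Ravi starts after Dmitri ends — done with Dmitri.
Elena starts after Ravi ends.
Every pair is clear; the schedule has no overlaps.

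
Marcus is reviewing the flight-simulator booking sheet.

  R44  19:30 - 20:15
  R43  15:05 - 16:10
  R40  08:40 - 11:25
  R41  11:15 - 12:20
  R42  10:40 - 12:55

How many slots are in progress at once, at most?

Sort all start/end points and keep a running count:
08:40 start R40 → 1
10:40 start R42 → 2
11:15 start R41 → 3
11:25 end R40 → 2
12:20 end R41 → 1
12:55 end R42 → 0
15:05 start R43 → 1
16:10 end R43 → 0
19:30 start R44 → 1
20:15 end R44 → 0
Peak is 3, at 11:15 (R40, R41, R42).

3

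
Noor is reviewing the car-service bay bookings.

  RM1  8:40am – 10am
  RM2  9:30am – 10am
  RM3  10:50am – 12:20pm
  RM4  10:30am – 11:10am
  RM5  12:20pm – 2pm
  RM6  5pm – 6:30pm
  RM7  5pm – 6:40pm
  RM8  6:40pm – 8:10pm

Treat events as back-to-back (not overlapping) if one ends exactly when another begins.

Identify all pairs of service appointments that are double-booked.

Check each pair: they overlap iff neither finishes before the other starts.
Sorted by start: RM1, RM2, RM4, RM3, RM5, RM6, RM7, RM8.
RM2 starts before RM1 ends → RM1 and RM2 overlap.
RM4 starts after RM1 ends, so RM1 has no further overlaps.
RM4 starts after RM2 ends, so RM2 has no further overlaps.
RM3 starts before RM4 ends → RM4 and RM3 overlap.
RM5 starts after RM4 ends, so RM4 has no further overlaps.
RM5 starts exactly when RM3 ends (back-to-back, no overlap), so RM3 has no further overlaps.
RM6 starts after RM5 ends, so RM5 has no further overlaps.
RM7 starts before RM6 ends → RM6 and RM7 overlap.
RM8 starts after RM6 ends.
RM8 starts exactly when RM7 ends (back-to-back, no overlap).

RM1 & RM2, RM3 & RM4, RM6 & RM7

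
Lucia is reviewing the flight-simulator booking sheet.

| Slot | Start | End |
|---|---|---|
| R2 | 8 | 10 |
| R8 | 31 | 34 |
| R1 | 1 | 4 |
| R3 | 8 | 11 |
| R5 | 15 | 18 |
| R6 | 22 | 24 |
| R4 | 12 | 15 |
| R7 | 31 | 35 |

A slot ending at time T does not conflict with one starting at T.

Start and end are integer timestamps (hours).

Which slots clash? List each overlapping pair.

R2 & R3, R7 & R8

Two intervals overlap when each starts before the other ends.
Sorted by start: R1, R2, R3, R4, R5, R6, R7, R8.
R2 starts after R1 ends, so R1 has no further overlaps.
R3 starts before R2 ends → R2 and R3 overlap.
R4 starts after R2 ends, so R2 has no further overlaps.
R4 starts after R3 ends, so R3 has no further overlaps.
R5 starts exactly when R4 ends (back-to-back, no overlap), so R4 has no further overlaps.
R6 starts after R5 ends, so R5 has no further overlaps.
R7 starts after R6 ends, so R6 has no further overlaps.
R8 starts before R7 ends → R7 and R8 overlap.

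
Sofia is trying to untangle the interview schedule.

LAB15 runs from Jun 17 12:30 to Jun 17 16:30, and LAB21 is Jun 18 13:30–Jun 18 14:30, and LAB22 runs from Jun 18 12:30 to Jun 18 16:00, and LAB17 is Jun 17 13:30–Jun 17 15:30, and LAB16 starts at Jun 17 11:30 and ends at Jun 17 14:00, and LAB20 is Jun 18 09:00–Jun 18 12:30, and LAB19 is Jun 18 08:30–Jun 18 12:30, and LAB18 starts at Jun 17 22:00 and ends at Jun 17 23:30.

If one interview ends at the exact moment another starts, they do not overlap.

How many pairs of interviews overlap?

5

Sorted by start: LAB16, LAB15, LAB17, LAB18, LAB19, LAB20, LAB22, LAB21.
LAB15 starts before LAB16 ends → LAB16 and LAB15 overlap.
LAB17 starts before LAB16 ends → LAB16 and LAB17 overlap.
LAB18 starts after LAB16 ends, so LAB16 has no further overlaps.
LAB17 starts before LAB15 ends → LAB15 and LAB17 overlap.
LAB18 starts after LAB15 ends, so LAB15 has no further overlaps.
LAB18 starts after LAB17 ends, so LAB17 has no further overlaps.
LAB19 starts after LAB18 ends, so LAB18 has no further overlaps.
LAB20 starts before LAB19 ends → LAB19 and LAB20 overlap.
LAB22 starts exactly when LAB19 ends (back-to-back, no overlap), so LAB19 has no further overlaps.
LAB22 starts exactly when LAB20 ends (back-to-back, no overlap), so LAB20 has no further overlaps.
LAB21 starts before LAB22 ends → LAB22 and LAB21 overlap.
Overlapping pairs: LAB15 & LAB16, LAB15 & LAB17, LAB16 & LAB17, LAB19 & LAB20, LAB21 & LAB22 — 5 in total.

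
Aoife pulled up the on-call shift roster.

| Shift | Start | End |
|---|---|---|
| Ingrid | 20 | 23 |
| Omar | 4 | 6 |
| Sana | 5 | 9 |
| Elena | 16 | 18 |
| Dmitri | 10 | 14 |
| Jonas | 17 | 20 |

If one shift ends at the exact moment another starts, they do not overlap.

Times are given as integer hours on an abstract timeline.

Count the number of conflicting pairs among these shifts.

Sorted by start: Omar, Sana, Dmitri, Elena, Jonas, Ingrid.
Sana starts before Omar ends → Omar and Sana overlap.
Dmitri starts after Omar ends, so Omar has no further overlaps.
Dmitri starts after Sana ends, so Sana has no further overlaps.
Elena starts after Dmitri ends, so Dmitri has no further overlaps.
Jonas starts before Elena ends → Elena and Jonas overlap.
Ingrid starts after Elena ends.
Ingrid starts exactly when Jonas ends (back-to-back, no overlap).
Overlapping pairs: Elena & Jonas, Omar & Sana — 2 in total.

2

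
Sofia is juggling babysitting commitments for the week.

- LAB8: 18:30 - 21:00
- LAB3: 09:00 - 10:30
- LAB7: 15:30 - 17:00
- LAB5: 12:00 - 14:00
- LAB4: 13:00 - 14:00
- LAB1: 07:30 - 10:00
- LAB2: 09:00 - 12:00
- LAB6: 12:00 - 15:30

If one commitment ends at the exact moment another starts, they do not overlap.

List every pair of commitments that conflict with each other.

LAB1 & LAB2, LAB1 & LAB3, LAB2 & LAB3, LAB4 & LAB5, LAB4 & LAB6, LAB5 & LAB6

Sorted by start: LAB1, LAB2, LAB3, LAB5, LAB6, LAB4, LAB7, LAB8.
LAB2 starts before LAB1 ends → LAB1 and LAB2 overlap.
LAB3 starts before LAB1 ends → LAB1 and LAB3 overlap.
LAB5 starts after LAB1 ends, so LAB1 has no further overlaps.
LAB3 starts before LAB2 ends → LAB2 and LAB3 overlap.
LAB5 starts exactly when LAB2 ends (back-to-back, no overlap), so LAB2 has no further overlaps.
LAB5 starts after LAB3 ends, so LAB3 has no further overlaps.
LAB6 starts before LAB5 ends → LAB5 and LAB6 overlap.
LAB4 starts before LAB5 ends → LAB5 and LAB4 overlap.
LAB7 starts after LAB5 ends, so LAB5 has no further overlaps.
LAB4 starts before LAB6 ends → LAB6 and LAB4 overlap.
LAB7 starts exactly when LAB6 ends (back-to-back, no overlap), so LAB6 has no further overlaps.
LAB7 starts after LAB4 ends, so LAB4 has no further overlaps.
LAB8 starts after LAB7 ends.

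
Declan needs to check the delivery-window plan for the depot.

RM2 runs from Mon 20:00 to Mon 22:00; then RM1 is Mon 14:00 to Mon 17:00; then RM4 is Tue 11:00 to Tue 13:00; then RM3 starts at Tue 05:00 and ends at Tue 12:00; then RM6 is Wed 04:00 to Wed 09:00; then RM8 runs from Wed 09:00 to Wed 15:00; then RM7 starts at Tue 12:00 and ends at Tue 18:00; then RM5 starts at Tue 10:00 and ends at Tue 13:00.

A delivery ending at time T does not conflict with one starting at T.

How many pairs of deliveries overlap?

5

Sorted by start: RM1, RM2, RM3, RM5, RM4, RM7, RM6, RM8.
RM2 starts after RM1 ends, so nothing later overlaps RM1 either.
RM3 starts after RM2 ends, so nothing later overlaps RM2 either.
RM5 starts before RM3 ends → RM3 and RM5 overlap.
RM4 starts before RM3 ends → RM3 and RM4 overlap.
RM7 starts exactly when RM3 ends (back-to-back, no overlap), so nothing later overlaps RM3 either.
RM4 starts before RM5 ends → RM5 and RM4 overlap.
RM7 starts before RM5 ends → RM5 and RM7 overlap.
RM6 starts after RM5 ends, so nothing later overlaps RM5 either.
RM7 starts before RM4 ends → RM4 and RM7 overlap.
RM6 starts after RM4 ends, so nothing later overlaps RM4 either.
RM6 starts after RM7 ends, so nothing later overlaps RM7 either.
RM8 starts exactly when RM6 ends (back-to-back, no overlap).
Overlapping pairs: RM3 & RM4, RM3 & RM5, RM4 & RM5, RM4 & RM7, RM5 & RM7 — 5 in total.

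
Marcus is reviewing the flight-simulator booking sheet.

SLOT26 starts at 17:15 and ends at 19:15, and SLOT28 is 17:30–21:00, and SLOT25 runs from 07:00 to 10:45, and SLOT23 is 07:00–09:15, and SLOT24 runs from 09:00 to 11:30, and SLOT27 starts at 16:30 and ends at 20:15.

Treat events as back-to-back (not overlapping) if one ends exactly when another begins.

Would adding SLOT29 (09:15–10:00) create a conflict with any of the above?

SLOT23: ends 09:15 at or before SLOT29 starts 09:15 → clear.
SLOT25: starts 07:00 before SLOT29 ends 10:00, and ends 10:45 after SLOT29 starts 09:15 → overlap.
SLOT24: starts 09:00 before SLOT29 ends 10:00, and ends 11:30 after SLOT29 starts 09:15 → overlap.
SLOT27: starts 16:30 at or after SLOT29 ends 10:00 → clear.
SLOT26: starts 17:15 at or after SLOT29 ends 10:00 → clear.
SLOT28: starts 17:30 at or after SLOT29 ends 10:00 → clear.
SLOT29 overlaps SLOT24, SLOT25.

Yes — it overlaps SLOT24, SLOT25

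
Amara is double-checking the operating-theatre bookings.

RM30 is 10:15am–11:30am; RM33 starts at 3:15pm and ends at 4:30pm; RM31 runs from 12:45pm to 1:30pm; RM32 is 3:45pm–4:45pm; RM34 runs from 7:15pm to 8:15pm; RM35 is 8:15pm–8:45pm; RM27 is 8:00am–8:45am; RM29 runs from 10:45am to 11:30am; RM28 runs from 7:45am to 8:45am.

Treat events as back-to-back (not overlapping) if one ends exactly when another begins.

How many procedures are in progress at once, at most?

Walk through starts and ends in time order (an end at T is processed before a start at T):
7:45am start RM28 → 1
8:00am start RM27 → 2
8:45am end RM27 → 1
8:45am end RM28 → 0
10:15am start RM30 → 1
10:45am start RM29 → 2
11:30am end RM29 → 1
11:30am end RM30 → 0
12:45pm start RM31 → 1
1:30pm end RM31 → 0
3:15pm start RM33 → 1
3:45pm start RM32 → 2
4:30pm end RM33 → 1
4:45pm end RM32 → 0
7:15pm start RM34 → 1
8:15pm end RM34 → 0
8:15pm start RM35 → 1
8:45pm end RM35 → 0
Peak is 2, at 8:00am (RM27, RM28).

2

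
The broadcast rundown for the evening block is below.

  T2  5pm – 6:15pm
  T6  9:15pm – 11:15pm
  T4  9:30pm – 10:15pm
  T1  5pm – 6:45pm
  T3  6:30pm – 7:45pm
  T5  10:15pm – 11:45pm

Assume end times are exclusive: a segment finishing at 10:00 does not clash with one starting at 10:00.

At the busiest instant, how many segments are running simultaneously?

Walk through starts and ends in time order (an end at T is processed before a start at T):
5pm start T1 → 1
5pm start T2 → 2
6:15pm end T2 → 1
6:30pm start T3 → 2
6:45pm end T1 → 1
7:45pm end T3 → 0
9:15pm start T6 → 1
9:30pm start T4 → 2
10:15pm end T4 → 1
10:15pm start T5 → 2
11:15pm end T6 → 1
11:45pm end T5 → 0
Peak is 2, at 5pm (T1, T2).

2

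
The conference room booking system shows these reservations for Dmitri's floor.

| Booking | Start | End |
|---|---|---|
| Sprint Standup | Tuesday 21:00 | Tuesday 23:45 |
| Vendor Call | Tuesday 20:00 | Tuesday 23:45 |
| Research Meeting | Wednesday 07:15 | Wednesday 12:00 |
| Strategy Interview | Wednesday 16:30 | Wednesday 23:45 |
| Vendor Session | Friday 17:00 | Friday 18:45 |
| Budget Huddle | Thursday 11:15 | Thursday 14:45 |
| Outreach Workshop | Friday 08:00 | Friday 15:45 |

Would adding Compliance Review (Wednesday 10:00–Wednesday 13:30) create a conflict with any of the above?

Vendor Call: ends Tuesday 23:45 at or before Compliance Review starts Wednesday 10:00 → clear.
Sprint Standup: ends Tuesday 23:45 at or before Compliance Review starts Wednesday 10:00 → clear.
Research Meeting: starts Wednesday 07:15 before Compliance Review ends Wednesday 13:30, and ends Wednesday 12:00 after Compliance Review starts Wednesday 10:00 → overlap.
Strategy Interview: starts Wednesday 16:30 at or after Compliance Review ends Wednesday 13:30 → clear.
Budget Huddle: starts Thursday 11:15 at or after Compliance Review ends Wednesday 13:30 → clear.
Outreach Workshop: starts Friday 08:00 at or after Compliance Review ends Wednesday 13:30 → clear.
Vendor Session: starts Friday 17:00 at or after Compliance Review ends Wednesday 13:30 → clear.
Compliance Review overlaps Research Meeting.

Yes — it overlaps Research Meeting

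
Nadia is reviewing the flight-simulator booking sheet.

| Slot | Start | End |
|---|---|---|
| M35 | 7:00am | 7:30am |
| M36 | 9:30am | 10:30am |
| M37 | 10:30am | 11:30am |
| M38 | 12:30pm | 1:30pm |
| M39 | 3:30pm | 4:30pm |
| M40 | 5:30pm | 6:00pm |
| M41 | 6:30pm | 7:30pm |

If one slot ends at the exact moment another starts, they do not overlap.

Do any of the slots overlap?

No

Check each pair: they overlap iff neither finishes before the other starts.
Sorted by start: M35, M36, M37, M38, M39, M40, M41.
M36 starts after M35 ends; M35 is clear from here.
M37 starts exactly when M36 ends (back-to-back, no overlap); M36 is clear from here.
M38 starts after M37 ends; M37 is clear from here.
M39 starts after M38 ends; M38 is clear from here.
M40 starts after M39 ends; M39 is clear from here.
M41 starts after M40 ends.
Every pair is clear; the schedule has no overlaps.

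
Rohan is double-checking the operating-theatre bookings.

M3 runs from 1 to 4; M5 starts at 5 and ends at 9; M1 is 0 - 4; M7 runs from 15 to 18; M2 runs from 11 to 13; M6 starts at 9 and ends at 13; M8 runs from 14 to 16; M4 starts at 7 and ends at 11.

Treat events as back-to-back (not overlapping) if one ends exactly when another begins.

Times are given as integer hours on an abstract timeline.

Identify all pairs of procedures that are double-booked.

Sorted by start: M1, M3, M5, M4, M6, M2, M8, M7.
M3 starts before M1 ends → M1 and M3 overlap.
M5 starts after M1 ends, so nothing later overlaps M1 either.
M5 starts after M3 ends, so nothing later overlaps M3 either.
M4 starts before M5 ends → M5 and M4 overlap.
M6 starts exactly when M5 ends (back-to-back, no overlap), so nothing later overlaps M5 either.
M6 starts before M4 ends → M4 and M6 overlap.
M2 starts exactly when M4 ends (back-to-back, no overlap), so nothing later overlaps M4 either.
M2 starts before M6 ends → M6 and M2 overlap.
M8 starts after M6 ends, so nothing later overlaps M6 either.
M8 starts after M2 ends, so nothing later overlaps M2 either.
M7 starts before M8 ends → M8 and M7 overlap.

M1 & M3, M2 & M6, M4 & M5, M4 & M6, M7 & M8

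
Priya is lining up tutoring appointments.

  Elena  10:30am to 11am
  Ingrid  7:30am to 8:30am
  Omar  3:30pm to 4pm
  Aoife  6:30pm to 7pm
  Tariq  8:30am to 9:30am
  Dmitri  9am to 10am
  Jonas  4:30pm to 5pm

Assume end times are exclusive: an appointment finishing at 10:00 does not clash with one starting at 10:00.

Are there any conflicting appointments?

Sorted by start: Ingrid, Tariq, Dmitri, Elena, Omar, Jonas, Aoife.
Tariq starts exactly when Ingrid ends (back-to-back, no overlap), so Ingrid has no further overlaps.
Dmitri starts before Tariq ends → Tariq and Dmitri overlap.
That's a conflict, so the schedule is not conflict-free.

Yes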